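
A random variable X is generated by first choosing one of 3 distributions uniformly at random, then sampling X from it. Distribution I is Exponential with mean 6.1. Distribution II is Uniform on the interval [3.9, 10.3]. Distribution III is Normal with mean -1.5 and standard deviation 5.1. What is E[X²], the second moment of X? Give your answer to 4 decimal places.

52.1678

For each component E[X²] = Var + (mean)², giving I: 74.42; II: 53.8233; III: 28.26.
Overall E[X²] = 0.333333·74.42 + 0.333333·53.8233 + 0.333333·28.26 = 52.1678.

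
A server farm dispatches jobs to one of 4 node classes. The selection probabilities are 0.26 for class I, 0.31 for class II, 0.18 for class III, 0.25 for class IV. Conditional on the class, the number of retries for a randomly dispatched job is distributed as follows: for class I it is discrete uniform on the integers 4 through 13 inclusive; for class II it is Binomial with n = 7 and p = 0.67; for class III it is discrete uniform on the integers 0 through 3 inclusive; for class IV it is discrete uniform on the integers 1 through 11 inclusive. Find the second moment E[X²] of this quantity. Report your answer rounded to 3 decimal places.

For each component E[X²] = Var + (mean)², giving I: 80.5; II: 23.5438; III: 3.5; IV: 46.
Overall E[X²] = 0.26·80.5 + 0.31·23.5438 + 0.18·3.5 + 0.25·46 = 40.3586.

40.359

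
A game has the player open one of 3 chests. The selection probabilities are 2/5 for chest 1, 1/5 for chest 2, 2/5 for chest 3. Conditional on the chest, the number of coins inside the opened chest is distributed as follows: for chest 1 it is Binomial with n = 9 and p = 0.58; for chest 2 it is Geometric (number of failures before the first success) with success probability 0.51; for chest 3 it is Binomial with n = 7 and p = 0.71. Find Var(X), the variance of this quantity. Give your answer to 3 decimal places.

Per component, 1: μ=5.22, E[X²]=29.4408; 2: μ=0.960784, E[X²]=2.807; 3: μ=4.97, E[X²]=26.1422.
E[X] = 0.4·5.22 + 0.2·0.960784 + 0.4·4.97 = 4.26816.
E[X²] = 0.4·29.4408 + 0.2·2.807 + 0.4·26.1422 = 22.7946.
Var(X) = E[X²] − (E[X])² = 22.7946 − 18.2172 = 4.57744.

4.577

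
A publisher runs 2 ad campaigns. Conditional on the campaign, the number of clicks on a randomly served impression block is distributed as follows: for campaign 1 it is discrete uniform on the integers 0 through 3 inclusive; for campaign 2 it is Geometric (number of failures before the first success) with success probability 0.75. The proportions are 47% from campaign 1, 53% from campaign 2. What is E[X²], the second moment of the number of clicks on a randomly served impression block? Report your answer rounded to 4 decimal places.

For each component E[X²] = Var + (mean)², giving 1: 3.5; 2: 0.555556.
Overall E[X²] = 0.47·3.5 + 0.53·0.555556 = 1.93944.

1.9394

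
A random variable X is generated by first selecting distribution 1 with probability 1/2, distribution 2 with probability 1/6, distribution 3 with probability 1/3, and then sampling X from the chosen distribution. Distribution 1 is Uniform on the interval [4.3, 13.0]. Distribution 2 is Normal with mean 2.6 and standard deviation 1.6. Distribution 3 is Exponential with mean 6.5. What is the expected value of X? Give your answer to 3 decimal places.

Component means — 1: 8.65; 2: 2.6; 3: 6.5.
E[X] = 0.5·8.65 + 0.166667·2.6 + 0.333333·6.5 = 6.925.

6.925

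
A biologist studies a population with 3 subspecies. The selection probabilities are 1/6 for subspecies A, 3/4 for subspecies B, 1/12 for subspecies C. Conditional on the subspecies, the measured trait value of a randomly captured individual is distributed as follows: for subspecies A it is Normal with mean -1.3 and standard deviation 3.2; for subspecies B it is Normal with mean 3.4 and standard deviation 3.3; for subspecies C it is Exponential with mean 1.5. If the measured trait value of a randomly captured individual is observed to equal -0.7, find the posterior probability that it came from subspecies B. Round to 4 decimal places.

0.6724

Likelihoods f(-0.7 | ·): A: 0.122497; B: 0.0558732; C: 0.
Posterior ∝ prior × likelihood. Numerator for B: 0.75·0.0558732 = 0.0419049.
Normalizing constant: 0.166667·0.122497 + 0.75·0.0558732 + 0.0833333·0 = 0.0623211.
P(B | observation) = 0.0419049 / 0.0623211 = 0.672403.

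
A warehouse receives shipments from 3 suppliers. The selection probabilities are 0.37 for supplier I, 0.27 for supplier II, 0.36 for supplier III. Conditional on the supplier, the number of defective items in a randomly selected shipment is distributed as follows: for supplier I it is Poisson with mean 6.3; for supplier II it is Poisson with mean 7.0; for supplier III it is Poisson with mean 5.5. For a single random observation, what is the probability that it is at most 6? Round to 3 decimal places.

Conditional on each supplier, P(X ≤ 6): I: 0.558233; II: 0.449711; III: 0.686036.
By total probability, P(X ≤ 6) = 0.37·0.558233 + 0.27·0.449711 + 0.36·0.686036 = 0.574941.

0.575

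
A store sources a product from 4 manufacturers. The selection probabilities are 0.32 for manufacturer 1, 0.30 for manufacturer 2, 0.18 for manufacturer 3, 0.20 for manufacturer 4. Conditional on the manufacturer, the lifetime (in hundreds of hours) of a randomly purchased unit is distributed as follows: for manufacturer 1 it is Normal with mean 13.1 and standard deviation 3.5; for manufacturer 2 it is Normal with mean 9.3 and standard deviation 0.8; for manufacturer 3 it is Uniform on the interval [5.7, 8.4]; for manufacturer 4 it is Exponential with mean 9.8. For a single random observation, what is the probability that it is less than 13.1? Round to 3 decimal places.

Conditional on each manufacturer, P(X < 13.1): 1: 0.5; 2: 0.999999; 3: 1; 4: 0.737298.
By total probability, P(X < 13.1) = 0.32·0.5 + 0.3·0.999999 + 0.18·1 + 0.2·0.737298 = 0.787459.

0.787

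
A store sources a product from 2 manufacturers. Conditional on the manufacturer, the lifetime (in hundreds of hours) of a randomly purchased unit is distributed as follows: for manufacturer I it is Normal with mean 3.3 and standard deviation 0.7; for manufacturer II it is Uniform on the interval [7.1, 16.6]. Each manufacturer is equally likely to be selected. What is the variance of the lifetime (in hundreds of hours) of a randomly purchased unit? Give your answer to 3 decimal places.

22.281

Per component, I: μ=3.3, E[X²]=11.38; II: μ=11.85, E[X²]=147.943.
E[X] = 0.5·3.3 + 0.5·11.85 = 7.575.
E[X²] = 0.5·11.38 + 0.5·147.943 = 79.6617.
Var(X) = E[X²] − (E[X])² = 79.6617 − 57.3806 = 22.281.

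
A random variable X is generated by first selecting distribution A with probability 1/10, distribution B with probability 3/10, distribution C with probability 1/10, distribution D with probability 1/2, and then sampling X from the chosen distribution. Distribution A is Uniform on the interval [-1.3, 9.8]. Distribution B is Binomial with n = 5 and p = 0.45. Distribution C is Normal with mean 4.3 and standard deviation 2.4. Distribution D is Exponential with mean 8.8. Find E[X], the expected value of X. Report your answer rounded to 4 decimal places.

5.9300

Component means — A: 4.25; B: 2.25; C: 4.3; D: 8.8.
E[X] = 0.1·4.25 + 0.3·2.25 + 0.1·4.3 + 0.5·8.8 = 5.93.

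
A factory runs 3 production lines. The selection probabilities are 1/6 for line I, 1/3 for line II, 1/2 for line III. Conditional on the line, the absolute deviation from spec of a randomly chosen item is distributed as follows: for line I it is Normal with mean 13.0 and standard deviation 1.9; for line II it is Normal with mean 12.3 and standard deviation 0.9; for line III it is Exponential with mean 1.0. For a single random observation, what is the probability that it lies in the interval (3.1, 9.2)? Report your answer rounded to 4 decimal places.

0.0264

Conditional on each line, P(3.1 < X < 9.2): I: 0.02275; II: 0.000286117; III: 0.0449482.
By total probability, P(3.1 < X < 9.2) = 0.166667·0.02275 + 0.333333·0.000286117 + 0.5·0.0449482 = 0.0263611.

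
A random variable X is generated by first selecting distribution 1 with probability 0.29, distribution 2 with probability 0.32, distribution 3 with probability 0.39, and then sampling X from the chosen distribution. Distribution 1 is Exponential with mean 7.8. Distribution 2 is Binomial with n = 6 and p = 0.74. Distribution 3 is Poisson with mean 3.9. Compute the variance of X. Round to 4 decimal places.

Per component, 1: μ=7.8, E[X²]=121.68; 2: μ=4.44, E[X²]=20.868; 3: μ=3.9, E[X²]=19.11.
E[X] = 0.29·7.8 + 0.32·4.44 + 0.39·3.9 = 5.2038.
E[X²] = 0.29·121.68 + 0.32·20.868 + 0.39·19.11 = 49.4179.
Var(X) = E[X²] − (E[X])² = 49.4179 − 27.0795 = 22.3383.

22.3383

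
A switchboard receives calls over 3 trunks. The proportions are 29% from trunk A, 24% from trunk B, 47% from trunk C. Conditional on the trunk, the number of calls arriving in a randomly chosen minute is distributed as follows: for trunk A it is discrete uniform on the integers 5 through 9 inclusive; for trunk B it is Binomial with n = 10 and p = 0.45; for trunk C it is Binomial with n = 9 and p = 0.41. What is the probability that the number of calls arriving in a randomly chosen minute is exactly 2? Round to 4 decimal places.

0.0891

Conditional on each trunk, P(X = 2): A: 0; B: 0.0763026; C: 0.150603.
By total probability, P(X = 2) = 0.29·0 + 0.24·0.0763026 + 0.47·0.150603 = 0.0890961.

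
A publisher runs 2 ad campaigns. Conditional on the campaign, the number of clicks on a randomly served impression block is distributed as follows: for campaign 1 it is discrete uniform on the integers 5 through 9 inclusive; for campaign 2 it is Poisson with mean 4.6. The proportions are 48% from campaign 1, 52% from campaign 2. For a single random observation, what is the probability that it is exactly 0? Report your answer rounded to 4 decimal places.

0.0052

Conditional on each campaign, P(X = 0): 1: 0; 2: 0.0100518.
By total probability, P(X = 0) = 0.48·0 + 0.52·0.0100518 = 0.00522695.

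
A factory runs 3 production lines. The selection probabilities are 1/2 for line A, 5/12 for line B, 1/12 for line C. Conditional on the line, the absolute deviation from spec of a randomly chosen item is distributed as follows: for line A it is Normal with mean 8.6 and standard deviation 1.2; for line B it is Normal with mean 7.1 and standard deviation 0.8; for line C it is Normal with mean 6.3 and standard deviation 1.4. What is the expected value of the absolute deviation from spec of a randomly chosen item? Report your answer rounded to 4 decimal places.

7.7833

Component means — A: 8.6; B: 7.1; C: 6.3.
E[X] = 0.5·8.6 + 0.416667·7.1 + 0.0833333·6.3 = 7.78333.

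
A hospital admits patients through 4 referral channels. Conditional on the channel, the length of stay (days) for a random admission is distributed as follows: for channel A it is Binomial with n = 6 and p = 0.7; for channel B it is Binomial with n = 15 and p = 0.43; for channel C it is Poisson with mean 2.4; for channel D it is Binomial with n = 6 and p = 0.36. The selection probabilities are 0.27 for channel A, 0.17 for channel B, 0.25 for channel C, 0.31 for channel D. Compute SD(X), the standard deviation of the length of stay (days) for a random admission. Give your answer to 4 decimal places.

Per component, A: μ=4.2, E[X²]=18.9; B: μ=6.45, E[X²]=45.279; C: μ=2.4, E[X²]=8.16; D: μ=2.16, E[X²]=6.048.
E[X] = 0.27·4.2 + 0.17·6.45 + 0.25·2.4 + 0.31·2.16 = 3.5001.
E[X²] = 0.27·18.9 + 0.17·45.279 + 0.25·8.16 + 0.31·6.048 = 16.7153.
Var(X) = E[X²] − (E[X])² = 16.7153 − 12.2507 = 4.46461.
SD(X) = √4.46461 = 2.11296.

2.1130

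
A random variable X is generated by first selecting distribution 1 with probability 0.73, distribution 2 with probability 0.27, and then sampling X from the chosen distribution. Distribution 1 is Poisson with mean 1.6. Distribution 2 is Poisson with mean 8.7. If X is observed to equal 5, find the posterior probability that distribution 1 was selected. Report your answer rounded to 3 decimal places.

Likelihoods P(X=5 | ·): 1: 0.017642; 2: 0.0691915.
Posterior ∝ prior × likelihood. Numerator for 1: 0.73·0.017642 = 0.0128787.
Normalizing constant: 0.73·0.017642 + 0.27·0.0691915 = 0.0315604.
P(1 | observation) = 0.0128787 / 0.0315604 = 0.408064.

0.408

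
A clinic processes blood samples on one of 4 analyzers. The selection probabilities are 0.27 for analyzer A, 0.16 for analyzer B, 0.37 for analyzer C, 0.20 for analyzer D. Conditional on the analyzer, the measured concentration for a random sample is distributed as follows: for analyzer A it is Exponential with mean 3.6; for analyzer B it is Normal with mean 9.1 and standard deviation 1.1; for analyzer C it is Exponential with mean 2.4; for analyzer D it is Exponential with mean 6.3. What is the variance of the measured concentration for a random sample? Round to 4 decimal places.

Per component, A: μ=3.6, E[X²]=25.92; B: μ=9.1, E[X²]=84.02; C: μ=2.4, E[X²]=11.52; D: μ=6.3, E[X²]=79.38.
E[X] = 0.27·3.6 + 0.16·9.1 + 0.37·2.4 + 0.2·6.3 = 4.576.
E[X²] = 0.27·25.92 + 0.16·84.02 + 0.37·11.52 + 0.2·79.38 = 40.58.
Var(X) = E[X²] − (E[X])² = 40.58 − 20.9398 = 19.6402.

19.6402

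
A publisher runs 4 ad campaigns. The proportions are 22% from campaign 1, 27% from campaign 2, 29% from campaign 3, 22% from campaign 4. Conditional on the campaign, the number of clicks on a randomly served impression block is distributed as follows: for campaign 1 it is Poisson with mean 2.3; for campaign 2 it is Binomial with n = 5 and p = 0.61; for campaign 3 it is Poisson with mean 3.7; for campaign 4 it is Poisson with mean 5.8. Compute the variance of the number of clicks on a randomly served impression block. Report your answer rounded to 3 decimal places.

4.691

Per component, 1: μ=2.3, E[X²]=7.59; 2: μ=3.05, E[X²]=10.492; 3: μ=3.7, E[X²]=17.39; 4: μ=5.8, E[X²]=39.44.
E[X] = 0.22·2.3 + 0.27·3.05 + 0.29·3.7 + 0.22·5.8 = 3.6785.
E[X²] = 0.22·7.59 + 0.27·10.492 + 0.29·17.39 + 0.22·39.44 = 18.2225.
Var(X) = E[X²] − (E[X])² = 18.2225 − 13.5314 = 4.69118.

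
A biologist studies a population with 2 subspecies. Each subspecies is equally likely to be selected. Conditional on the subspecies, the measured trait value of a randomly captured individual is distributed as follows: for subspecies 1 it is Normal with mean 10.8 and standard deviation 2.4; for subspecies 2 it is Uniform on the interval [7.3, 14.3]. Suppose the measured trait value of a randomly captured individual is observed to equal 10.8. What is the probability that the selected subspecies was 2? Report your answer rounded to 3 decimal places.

0.462

Likelihoods f(10.8 | ·): 1: 0.166226; 2: 0.142857.
Posterior ∝ prior × likelihood. Numerator for 2: 0.5·0.142857 = 0.0714286.
Normalizing constant: 0.5·0.166226 + 0.5·0.142857 = 0.154542.
P(2 | observation) = 0.0714286 / 0.154542 = 0.462197.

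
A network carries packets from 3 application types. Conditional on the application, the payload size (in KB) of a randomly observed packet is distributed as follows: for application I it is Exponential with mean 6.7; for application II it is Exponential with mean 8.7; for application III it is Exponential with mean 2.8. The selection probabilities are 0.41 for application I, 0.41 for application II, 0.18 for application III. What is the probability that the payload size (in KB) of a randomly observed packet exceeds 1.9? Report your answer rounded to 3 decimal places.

Conditional on each application, P(X > 1.9): I: 0.753081; II: 0.803811; III: 0.507341.
By total probability, P(X > 1.9) = 0.41·0.753081 + 0.41·0.803811 + 0.18·0.507341 = 0.729647.

0.730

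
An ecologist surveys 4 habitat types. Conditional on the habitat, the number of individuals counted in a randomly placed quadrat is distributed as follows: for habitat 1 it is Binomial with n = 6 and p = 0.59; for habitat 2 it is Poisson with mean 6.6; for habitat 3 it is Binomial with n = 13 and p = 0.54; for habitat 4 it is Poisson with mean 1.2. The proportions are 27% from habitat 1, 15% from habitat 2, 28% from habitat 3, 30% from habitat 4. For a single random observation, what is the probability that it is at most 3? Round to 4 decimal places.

0.4411

Conditional on each habitat, P(X ≤ 3): 1: 0.476409; 2: 0.105151; 3: 0.0242138; 4: 0.966231.
By total probability, P(X ≤ 3) = 0.27·0.476409 + 0.15·0.105151 + 0.28·0.0242138 + 0.3·0.966231 = 0.441052.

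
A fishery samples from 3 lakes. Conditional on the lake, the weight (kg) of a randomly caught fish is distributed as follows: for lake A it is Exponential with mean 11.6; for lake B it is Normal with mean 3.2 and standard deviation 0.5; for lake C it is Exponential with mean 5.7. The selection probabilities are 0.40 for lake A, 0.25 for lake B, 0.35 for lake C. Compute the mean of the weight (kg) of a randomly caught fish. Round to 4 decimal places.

Component means — A: 11.6; B: 3.2; C: 5.7.
E[X] = 0.4·11.6 + 0.25·3.2 + 0.35·5.7 = 7.435.

7.4350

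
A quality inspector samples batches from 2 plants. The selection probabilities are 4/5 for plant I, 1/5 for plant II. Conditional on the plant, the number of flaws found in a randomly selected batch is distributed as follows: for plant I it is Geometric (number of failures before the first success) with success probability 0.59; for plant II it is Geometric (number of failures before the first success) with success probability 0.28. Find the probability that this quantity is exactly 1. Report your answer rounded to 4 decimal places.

0.2338

Conditional on each plant, P(X = 1): I: 0.2419; II: 0.2016.
By total probability, P(X = 1) = 0.8·0.2419 + 0.2·0.2016 = 0.23384.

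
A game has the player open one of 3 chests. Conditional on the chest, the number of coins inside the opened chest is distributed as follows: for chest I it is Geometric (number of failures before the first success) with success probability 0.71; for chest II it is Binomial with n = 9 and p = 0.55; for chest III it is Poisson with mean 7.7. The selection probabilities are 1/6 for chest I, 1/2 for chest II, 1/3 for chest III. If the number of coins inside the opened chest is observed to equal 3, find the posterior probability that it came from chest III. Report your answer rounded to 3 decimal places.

Likelihoods P(X=3 | ·): I: 0.0173162; II: 0.116049; III: 0.0344551.
Posterior ∝ prior × likelihood. Numerator for III: 0.333333·0.0344551 = 0.011485.
Normalizing constant: 0.166667·0.0173162 + 0.5·0.116049 + 0.333333·0.0344551 = 0.0723957.
P(III | observation) = 0.011485 / 0.0723957 = 0.158642.

0.159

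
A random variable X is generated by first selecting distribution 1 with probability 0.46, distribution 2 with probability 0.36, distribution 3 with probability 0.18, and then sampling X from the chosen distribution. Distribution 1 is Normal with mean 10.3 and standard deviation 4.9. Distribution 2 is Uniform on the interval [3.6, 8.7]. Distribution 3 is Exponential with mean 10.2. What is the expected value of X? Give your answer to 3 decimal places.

8.788

Component means — 1: 10.3; 2: 6.15; 3: 10.2.
E[X] = 0.46·10.3 + 0.36·6.15 + 0.18·10.2 = 8.788.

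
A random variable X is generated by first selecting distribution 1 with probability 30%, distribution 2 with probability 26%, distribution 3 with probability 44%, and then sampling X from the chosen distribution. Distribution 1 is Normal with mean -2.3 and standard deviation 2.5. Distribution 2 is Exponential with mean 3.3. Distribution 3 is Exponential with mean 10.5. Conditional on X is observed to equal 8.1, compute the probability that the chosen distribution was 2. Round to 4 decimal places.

Likelihoods f(8.1 | ·): 1: 2.78681e-05; 2: 0.026031; 3: 0.0440335.
Posterior ∝ prior × likelihood. Numerator for 2: 0.26·0.026031 = 0.00676805.
Normalizing constant: 0.3·2.78681e-05 + 0.26·0.026031 + 0.44·0.0440335 = 0.0261512.
P(2 | observation) = 0.00676805 / 0.0261512 = 0.258805.

0.2588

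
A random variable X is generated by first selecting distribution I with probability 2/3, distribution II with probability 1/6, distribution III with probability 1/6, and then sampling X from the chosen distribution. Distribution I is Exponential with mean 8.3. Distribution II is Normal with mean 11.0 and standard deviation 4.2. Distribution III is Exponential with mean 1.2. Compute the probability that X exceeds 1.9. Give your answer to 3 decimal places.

Conditional on each component, P(X > 1.9): I: 0.795396; II: 0.98487; III: 0.20529.
By total probability, P(X > 1.9) = 0.666667·0.795396 + 0.166667·0.98487 + 0.166667·0.20529 = 0.728624.

0.729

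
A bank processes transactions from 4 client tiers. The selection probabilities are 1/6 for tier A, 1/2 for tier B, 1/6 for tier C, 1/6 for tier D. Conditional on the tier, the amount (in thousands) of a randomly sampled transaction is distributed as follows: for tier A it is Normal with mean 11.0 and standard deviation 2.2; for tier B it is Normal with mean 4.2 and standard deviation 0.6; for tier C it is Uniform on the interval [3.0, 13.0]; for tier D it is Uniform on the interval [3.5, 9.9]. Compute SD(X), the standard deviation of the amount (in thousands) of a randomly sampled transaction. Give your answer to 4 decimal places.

3.0549

Per component, A: μ=11, E[X²]=125.84; B: μ=4.2, E[X²]=18; C: μ=8, E[X²]=72.3333; D: μ=6.7, E[X²]=48.3033.
E[X] = 0.166667·11 + 0.5·4.2 + 0.166667·8 + 0.166667·6.7 = 6.38333.
E[X²] = 0.166667·125.84 + 0.5·18 + 0.166667·72.3333 + 0.166667·48.3033 = 50.0794.
Var(X) = E[X²] − (E[X])² = 50.0794 − 40.7469 = 9.3325.
SD(X) = √9.3325 = 3.05491.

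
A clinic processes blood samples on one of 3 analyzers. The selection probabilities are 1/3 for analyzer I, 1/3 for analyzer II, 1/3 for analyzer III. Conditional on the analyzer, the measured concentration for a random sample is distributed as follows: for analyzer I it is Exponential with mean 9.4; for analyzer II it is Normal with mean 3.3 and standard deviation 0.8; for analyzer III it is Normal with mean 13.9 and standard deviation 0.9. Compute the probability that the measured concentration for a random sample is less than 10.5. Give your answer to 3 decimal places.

0.558

Conditional on each analyzer, P(X < 10.5): I: 0.672747; II: 1; III: 7.9117e-05.
By total probability, P(X < 10.5) = 0.333333·0.672747 + 0.333333·1 + 0.333333·7.9117e-05 = 0.557609.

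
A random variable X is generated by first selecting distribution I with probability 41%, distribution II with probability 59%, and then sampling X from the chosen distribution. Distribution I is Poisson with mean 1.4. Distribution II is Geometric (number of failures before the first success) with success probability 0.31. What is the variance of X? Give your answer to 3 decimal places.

Per component, I: μ=1.4, E[X²]=3.36; II: μ=2.22581, E[X²]=12.1342.
E[X] = 0.41·1.4 + 0.59·2.22581 = 1.88723.
E[X²] = 0.41·3.36 + 0.59·12.1342 = 8.5368.
Var(X) = E[X²] − (E[X])² = 8.5368 − 3.56162 = 4.97518.

4.975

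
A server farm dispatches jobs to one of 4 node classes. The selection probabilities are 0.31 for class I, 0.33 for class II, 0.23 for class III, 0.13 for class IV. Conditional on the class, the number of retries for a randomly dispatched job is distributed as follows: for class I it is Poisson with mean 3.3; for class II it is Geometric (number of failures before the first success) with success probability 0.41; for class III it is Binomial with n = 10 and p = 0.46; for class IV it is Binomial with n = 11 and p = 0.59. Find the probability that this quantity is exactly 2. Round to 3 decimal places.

0.126

Conditional on each class, P(X = 2): I: 0.200829; II: 0.142721; III: 0.0688459; IV: 0.00626789.
By total probability, P(X = 2) = 0.31·0.200829 + 0.33·0.142721 + 0.23·0.0688459 + 0.13·0.00626789 = 0.126004.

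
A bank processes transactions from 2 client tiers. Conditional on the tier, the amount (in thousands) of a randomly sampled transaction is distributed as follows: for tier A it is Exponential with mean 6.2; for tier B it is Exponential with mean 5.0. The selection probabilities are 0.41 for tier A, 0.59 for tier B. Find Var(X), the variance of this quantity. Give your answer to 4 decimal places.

Per component, A: μ=6.2, E[X²]=76.88; B: μ=5, E[X²]=50.
E[X] = 0.41·6.2 + 0.59·5 = 5.492.
E[X²] = 0.41·76.88 + 0.59·50 = 61.0208.
Var(X) = E[X²] − (E[X])² = 61.0208 − 30.1621 = 30.8587.

30.8587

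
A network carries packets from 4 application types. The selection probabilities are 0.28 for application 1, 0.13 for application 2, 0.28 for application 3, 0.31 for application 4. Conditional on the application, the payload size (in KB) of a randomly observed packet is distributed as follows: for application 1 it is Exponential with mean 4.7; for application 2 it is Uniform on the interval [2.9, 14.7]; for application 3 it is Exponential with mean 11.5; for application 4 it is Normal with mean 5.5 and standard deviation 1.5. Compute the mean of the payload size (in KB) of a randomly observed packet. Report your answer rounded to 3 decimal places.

7.385

Component means — 1: 4.7; 2: 8.8; 3: 11.5; 4: 5.5.
E[X] = 0.28·4.7 + 0.13·8.8 + 0.28·11.5 + 0.31·5.5 = 7.385.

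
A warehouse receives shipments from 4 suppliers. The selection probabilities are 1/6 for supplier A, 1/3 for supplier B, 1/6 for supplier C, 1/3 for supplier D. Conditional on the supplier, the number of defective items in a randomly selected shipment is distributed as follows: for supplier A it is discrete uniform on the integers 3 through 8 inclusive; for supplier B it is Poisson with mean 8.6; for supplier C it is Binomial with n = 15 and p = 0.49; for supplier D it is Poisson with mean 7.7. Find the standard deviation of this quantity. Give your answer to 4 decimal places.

2.7615

Per component, A: μ=5.5, E[X²]=33.1667; B: μ=8.6, E[X²]=82.56; C: μ=7.35, E[X²]=57.771; D: μ=7.7, E[X²]=66.99.
E[X] = 0.166667·5.5 + 0.333333·8.6 + 0.166667·7.35 + 0.333333·7.7 = 7.575.
E[X²] = 0.166667·33.1667 + 0.333333·82.56 + 0.166667·57.771 + 0.333333·66.99 = 65.0063.
Var(X) = E[X²] − (E[X])² = 65.0063 − 57.3806 = 7.62565.
SD(X) = √7.62565 = 2.76146.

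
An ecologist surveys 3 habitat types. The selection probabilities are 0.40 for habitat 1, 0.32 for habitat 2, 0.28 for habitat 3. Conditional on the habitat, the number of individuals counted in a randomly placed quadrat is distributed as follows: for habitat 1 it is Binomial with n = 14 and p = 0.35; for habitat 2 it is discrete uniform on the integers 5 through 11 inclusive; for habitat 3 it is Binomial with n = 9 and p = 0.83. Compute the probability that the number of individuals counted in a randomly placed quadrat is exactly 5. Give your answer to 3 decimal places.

0.144

Conditional on each habitat, P(X = 5): 1: 0.217783; 2: 0.142857; 3: 0.0414531.
By total probability, P(X = 5) = 0.4·0.217783 + 0.32·0.142857 + 0.28·0.0414531 = 0.144434.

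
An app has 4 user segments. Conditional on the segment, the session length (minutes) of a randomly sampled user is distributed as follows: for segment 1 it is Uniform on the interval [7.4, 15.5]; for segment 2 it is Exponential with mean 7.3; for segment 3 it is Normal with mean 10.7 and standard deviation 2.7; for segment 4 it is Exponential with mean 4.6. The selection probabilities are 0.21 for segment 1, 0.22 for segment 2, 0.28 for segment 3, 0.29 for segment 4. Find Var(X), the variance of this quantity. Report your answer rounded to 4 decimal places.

Per component, 1: μ=11.45, E[X²]=136.57; 2: μ=7.3, E[X²]=106.58; 3: μ=10.7, E[X²]=121.78; 4: μ=4.6, E[X²]=42.32.
E[X] = 0.21·11.45 + 0.22·7.3 + 0.28·10.7 + 0.29·4.6 = 8.3405.
E[X²] = 0.21·136.57 + 0.22·106.58 + 0.28·121.78 + 0.29·42.32 = 98.4985.
Var(X) = E[X²] − (E[X])² = 98.4985 − 69.5639 = 28.9346.

28.9346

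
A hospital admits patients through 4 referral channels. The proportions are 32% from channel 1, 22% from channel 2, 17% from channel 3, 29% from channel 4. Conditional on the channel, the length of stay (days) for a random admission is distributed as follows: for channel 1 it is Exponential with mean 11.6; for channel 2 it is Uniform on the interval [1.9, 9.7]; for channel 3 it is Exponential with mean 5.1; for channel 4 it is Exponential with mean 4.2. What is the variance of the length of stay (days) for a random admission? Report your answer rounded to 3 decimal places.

Per component, 1: μ=11.6, E[X²]=269.12; 2: μ=5.8, E[X²]=38.71; 3: μ=5.1, E[X²]=52.02; 4: μ=4.2, E[X²]=35.28.
E[X] = 0.32·11.6 + 0.22·5.8 + 0.17·5.1 + 0.29·4.2 = 7.073.
E[X²] = 0.32·269.12 + 0.22·38.71 + 0.17·52.02 + 0.29·35.28 = 113.709.
Var(X) = E[X²] − (E[X])² = 113.709 − 50.0273 = 63.6819.

63.682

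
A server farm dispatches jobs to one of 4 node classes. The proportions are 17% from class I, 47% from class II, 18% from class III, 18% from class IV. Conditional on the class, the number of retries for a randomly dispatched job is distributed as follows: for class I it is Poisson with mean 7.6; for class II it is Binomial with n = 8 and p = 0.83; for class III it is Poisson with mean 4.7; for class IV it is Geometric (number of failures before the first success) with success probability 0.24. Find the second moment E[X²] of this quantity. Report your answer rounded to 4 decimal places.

41.3660

For each component E[X²] = Var + (mean)², giving I: 65.36; II: 45.2184; III: 26.79; IV: 23.2222.
Overall E[X²] = 0.17·65.36 + 0.47·45.2184 + 0.18·26.79 + 0.18·23.2222 = 41.366.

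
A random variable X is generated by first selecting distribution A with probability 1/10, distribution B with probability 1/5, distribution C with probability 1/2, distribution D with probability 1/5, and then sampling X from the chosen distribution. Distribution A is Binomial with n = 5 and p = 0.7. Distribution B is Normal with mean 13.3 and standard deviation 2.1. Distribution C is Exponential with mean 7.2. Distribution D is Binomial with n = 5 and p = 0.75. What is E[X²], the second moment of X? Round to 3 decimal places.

92.430

For each component E[X²] = Var + (mean)², giving A: 13.3; B: 181.3; C: 103.68; D: 15.
Overall E[X²] = 0.1·13.3 + 0.2·181.3 + 0.5·103.68 + 0.2·15 = 92.43.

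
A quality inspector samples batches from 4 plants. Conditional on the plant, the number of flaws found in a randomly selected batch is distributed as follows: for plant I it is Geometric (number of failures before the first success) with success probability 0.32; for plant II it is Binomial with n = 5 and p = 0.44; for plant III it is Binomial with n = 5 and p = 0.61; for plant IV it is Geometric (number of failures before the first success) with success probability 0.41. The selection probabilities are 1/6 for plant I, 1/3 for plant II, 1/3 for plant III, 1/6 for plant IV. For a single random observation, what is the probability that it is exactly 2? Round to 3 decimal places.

0.235

Conditional on each plant, P(X = 2): I: 0.147968; II: 0.339993; III: 0.220726; IV: 0.142721.
By total probability, P(X = 2) = 0.166667·0.147968 + 0.333333·0.339993 + 0.333333·0.220726 + 0.166667·0.142721 = 0.235354.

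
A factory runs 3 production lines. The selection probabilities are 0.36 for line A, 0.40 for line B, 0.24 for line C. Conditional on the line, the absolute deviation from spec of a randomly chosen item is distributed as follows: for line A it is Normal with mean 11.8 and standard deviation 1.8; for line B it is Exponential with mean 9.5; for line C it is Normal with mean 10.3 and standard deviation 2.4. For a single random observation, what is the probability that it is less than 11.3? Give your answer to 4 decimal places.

Conditional on each line, P(X < 11.3): A: 0.390591; B: 0.695619; C: 0.661539.
By total probability, P(X < 11.3) = 0.36·0.390591 + 0.4·0.695619 + 0.24·0.661539 = 0.57763.

0.5776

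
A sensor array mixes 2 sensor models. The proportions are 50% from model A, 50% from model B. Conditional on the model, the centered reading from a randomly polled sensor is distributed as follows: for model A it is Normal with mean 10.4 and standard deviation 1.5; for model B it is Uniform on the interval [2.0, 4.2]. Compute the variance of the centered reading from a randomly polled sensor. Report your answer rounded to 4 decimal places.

14.6492

Per component, A: μ=10.4, E[X²]=110.41; B: μ=3.1, E[X²]=10.0133.
E[X] = 0.5·10.4 + 0.5·3.1 = 6.75.
E[X²] = 0.5·110.41 + 0.5·10.0133 = 60.2117.
Var(X) = E[X²] − (E[X])² = 60.2117 − 45.5625 = 14.6492.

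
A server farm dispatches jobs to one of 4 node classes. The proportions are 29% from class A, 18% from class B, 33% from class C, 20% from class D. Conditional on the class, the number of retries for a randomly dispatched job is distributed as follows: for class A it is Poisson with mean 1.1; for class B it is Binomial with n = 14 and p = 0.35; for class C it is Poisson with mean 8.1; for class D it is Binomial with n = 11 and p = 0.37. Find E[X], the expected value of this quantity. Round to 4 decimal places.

4.6880

Component means — A: 1.1; B: 4.9; C: 8.1; D: 4.07.
E[X] = 0.29·1.1 + 0.18·4.9 + 0.33·8.1 + 0.2·4.07 = 4.688.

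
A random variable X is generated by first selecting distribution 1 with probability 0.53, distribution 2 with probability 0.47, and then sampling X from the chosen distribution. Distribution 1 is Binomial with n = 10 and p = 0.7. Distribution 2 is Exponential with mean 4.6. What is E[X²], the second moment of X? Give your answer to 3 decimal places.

For each component E[X²] = Var + (mean)², giving 1: 51.1; 2: 42.32.
Overall E[X²] = 0.53·51.1 + 0.47·42.32 = 46.9734.

46.973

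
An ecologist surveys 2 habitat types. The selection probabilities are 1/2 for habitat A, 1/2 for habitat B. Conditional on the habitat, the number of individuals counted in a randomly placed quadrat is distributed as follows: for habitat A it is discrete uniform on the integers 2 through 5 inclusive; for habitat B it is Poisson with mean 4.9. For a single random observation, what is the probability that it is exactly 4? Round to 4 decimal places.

Conditional on each habitat, P(X = 4): A: 0.25; B: 0.178867.
By total probability, P(X = 4) = 0.5·0.25 + 0.5·0.178867 = 0.214433.

0.2144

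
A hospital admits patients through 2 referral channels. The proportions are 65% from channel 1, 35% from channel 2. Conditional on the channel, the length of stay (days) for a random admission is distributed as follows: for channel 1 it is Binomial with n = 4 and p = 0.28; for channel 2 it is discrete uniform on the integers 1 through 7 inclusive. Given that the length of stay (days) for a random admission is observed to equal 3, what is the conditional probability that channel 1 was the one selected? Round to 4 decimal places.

Likelihoods P(X=3 | ·): 1: 0.0632218; 2: 0.142857.
Posterior ∝ prior × likelihood. Numerator for 1: 0.65·0.0632218 = 0.0410941.
Normalizing constant: 0.65·0.0632218 + 0.35·0.142857 = 0.0910941.
P(1 | observation) = 0.0410941 / 0.0910941 = 0.451117.

0.4511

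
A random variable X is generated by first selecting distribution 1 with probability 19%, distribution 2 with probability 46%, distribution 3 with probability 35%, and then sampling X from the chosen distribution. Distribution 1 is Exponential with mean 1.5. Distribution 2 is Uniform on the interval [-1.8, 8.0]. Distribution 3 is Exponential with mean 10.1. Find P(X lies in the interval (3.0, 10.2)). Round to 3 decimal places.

0.393

Conditional on each component, P(3.0 < X < 10.2): 1: 0.134222; 2: 0.510204; 3: 0.378767.
By total probability, P(3.0 < X < 10.2) = 0.19·0.134222 + 0.46·0.510204 + 0.35·0.378767 = 0.392764.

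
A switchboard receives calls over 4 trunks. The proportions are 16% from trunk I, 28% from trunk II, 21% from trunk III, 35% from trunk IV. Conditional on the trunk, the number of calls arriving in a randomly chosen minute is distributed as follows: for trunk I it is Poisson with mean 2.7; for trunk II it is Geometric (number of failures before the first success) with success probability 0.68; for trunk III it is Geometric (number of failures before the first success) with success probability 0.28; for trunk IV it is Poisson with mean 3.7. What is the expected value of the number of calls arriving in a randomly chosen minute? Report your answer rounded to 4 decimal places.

Component means — I: 2.7; II: 0.470588; III: 2.57143; IV: 3.7.
E[X] = 0.16·2.7 + 0.28·0.470588 + 0.21·2.57143 + 0.35·3.7 = 2.39876.

2.3988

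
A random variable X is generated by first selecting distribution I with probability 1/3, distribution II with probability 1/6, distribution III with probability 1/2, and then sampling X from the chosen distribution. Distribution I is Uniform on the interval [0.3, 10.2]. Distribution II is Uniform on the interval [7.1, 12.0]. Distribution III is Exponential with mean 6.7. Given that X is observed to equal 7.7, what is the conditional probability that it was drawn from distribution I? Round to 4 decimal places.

0.3687

Likelihoods f(7.7 | ·): I: 0.10101; II: 0.204082; III: 0.0472945.
Posterior ∝ prior × likelihood. Numerator for I: 0.333333·0.10101 = 0.03367.
Normalizing constant: 0.333333·0.10101 + 0.166667·0.204082 + 0.5·0.0472945 = 0.0913309.
P(I | observation) = 0.03367 / 0.0913309 = 0.36866.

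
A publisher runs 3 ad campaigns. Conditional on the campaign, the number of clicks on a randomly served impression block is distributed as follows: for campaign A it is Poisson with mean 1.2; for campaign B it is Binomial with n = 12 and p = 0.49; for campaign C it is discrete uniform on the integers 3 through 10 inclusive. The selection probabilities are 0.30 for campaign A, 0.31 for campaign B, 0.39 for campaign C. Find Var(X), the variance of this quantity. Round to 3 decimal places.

8.707

Per component, A: μ=1.2, E[X²]=2.64; B: μ=5.88, E[X²]=37.5732; C: μ=6.5, E[X²]=47.5.
E[X] = 0.3·1.2 + 0.31·5.88 + 0.39·6.5 = 4.7178.
E[X²] = 0.3·2.64 + 0.31·37.5732 + 0.39·47.5 = 30.9647.
Var(X) = E[X²] − (E[X])² = 30.9647 − 22.2576 = 8.70706.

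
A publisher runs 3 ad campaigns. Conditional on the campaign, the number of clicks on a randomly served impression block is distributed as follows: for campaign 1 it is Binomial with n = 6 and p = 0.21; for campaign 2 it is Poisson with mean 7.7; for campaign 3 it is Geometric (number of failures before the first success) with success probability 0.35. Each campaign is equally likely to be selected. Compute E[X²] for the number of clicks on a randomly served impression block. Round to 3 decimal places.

26.109

For each component E[X²] = Var + (mean)², giving 1: 2.583; 2: 66.99; 3: 8.7551.
Overall E[X²] = 0.333333·2.583 + 0.333333·66.99 + 0.333333·8.7551 = 26.1094.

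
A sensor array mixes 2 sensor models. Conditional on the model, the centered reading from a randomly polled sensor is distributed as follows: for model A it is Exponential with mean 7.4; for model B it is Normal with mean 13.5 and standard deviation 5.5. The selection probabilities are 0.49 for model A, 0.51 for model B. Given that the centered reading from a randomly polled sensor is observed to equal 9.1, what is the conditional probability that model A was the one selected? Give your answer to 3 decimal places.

Likelihoods f(9.1 | ·): A: 0.0395097; B: 0.0526712.
Posterior ∝ prior × likelihood. Numerator for A: 0.49·0.0395097 = 0.0193597.
Normalizing constant: 0.49·0.0395097 + 0.51·0.0526712 = 0.046222.
P(A | observation) = 0.0193597 / 0.046222 = 0.418842.

0.419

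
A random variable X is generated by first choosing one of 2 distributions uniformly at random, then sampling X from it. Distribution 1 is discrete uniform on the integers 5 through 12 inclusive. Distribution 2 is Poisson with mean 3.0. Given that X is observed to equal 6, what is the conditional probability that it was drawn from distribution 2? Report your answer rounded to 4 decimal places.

Likelihoods P(X=6 | ·): 1: 0.125; 2: 0.0504094.
Posterior ∝ prior × likelihood. Numerator for 2: 0.5·0.0504094 = 0.0252047.
Normalizing constant: 0.5·0.125 + 0.5·0.0504094 = 0.0877047.
P(2 | observation) = 0.0252047 / 0.0877047 = 0.287381.

0.2874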